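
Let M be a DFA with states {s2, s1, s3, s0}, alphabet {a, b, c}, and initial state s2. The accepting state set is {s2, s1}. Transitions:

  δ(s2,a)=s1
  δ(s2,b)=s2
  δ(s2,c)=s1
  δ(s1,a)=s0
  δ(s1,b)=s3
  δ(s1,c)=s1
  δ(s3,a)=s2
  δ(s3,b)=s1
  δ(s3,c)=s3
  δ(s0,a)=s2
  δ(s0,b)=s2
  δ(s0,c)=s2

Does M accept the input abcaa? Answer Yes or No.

Yes

Trace: s2 -a-> s1 -b-> s3 -c-> s3 -a-> s2 -a-> s1
End state s1 is accepting.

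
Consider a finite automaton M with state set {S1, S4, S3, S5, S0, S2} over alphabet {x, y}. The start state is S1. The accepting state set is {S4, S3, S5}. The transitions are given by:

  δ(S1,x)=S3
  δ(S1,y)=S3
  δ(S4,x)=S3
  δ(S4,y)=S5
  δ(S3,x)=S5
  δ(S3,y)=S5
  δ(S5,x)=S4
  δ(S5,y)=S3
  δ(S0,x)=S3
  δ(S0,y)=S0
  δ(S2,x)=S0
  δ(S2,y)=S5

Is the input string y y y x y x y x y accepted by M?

start at S1
read 'y': S1 → S3
read 'y': S3 → S5
read 'y': S5 → S3
read 'x': S3 → S5
read 'y': S5 → S3
read 'x': S3 → S5
read 'y': S5 → S3
read 'x': S3 → S5
read 'y': S5 → S3
End state S3 is accepting.

Yes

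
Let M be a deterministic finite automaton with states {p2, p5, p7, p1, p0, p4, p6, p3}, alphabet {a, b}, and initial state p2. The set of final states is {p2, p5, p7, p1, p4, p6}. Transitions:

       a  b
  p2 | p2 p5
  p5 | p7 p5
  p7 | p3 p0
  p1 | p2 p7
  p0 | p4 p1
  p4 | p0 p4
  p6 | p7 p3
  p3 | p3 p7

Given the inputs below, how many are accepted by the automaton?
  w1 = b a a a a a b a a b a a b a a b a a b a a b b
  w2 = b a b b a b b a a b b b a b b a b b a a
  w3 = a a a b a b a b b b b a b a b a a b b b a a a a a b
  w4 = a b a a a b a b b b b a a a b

w1: Trace: p2 -b-> p5 -a-> p7 -a-> p3 -a-> p3 -a-> p3 -a-> p3 -b-> p7 -a-> p3 -a-> p3 -b-> p7 -a-> p3 -a-> p3 -b-> p7 -a-> p3 -a-> p3 -b-> p7 -a-> p3 -a-> p3 -b-> p7 -a-> p3 -a-> p3 -b-> p7 -b-> p0  → end p0, rejected
w2: Trace: p2 -b-> p5 -a-> p7 -b-> p0 -b-> p1 -a-> p2 -b-> p5 -b-> p5 -a-> p7 -a-> p3 -b-> p7 -b-> p0 -b-> p1 -a-> p2 -b-> p5 -b-> p5 -a-> p7 -b-> p0 -b-> p1 -a-> p2 -a-> p2  → end p2, accepted
w3: Trace: p2 -a-> p2 -a-> p2 -a-> p2 -b-> p5 -a-> p7 -b-> p0 -a-> p4 -b-> p4 -b-> p4 -b-> p4 -b-> p4 -a-> p0 -b-> p1 -a-> p2 -b-> p5 -a-> p7 -a-> p3 -b-> p7 -b-> p0 -b-> p1 -a-> p2 -a-> p2 -a-> p2 -a-> p2 -a-> p2 -b-> p5  → end p5, accepted
w4: Trace: p2 -a-> p2 -b-> p5 -a-> p7 -a-> p3 -a-> p3 -b-> p7 -a-> p3 -b-> p7 -b-> p0 -b-> p1 -b-> p7 -a-> p3 -a-> p3 -a-> p3 -b-> p7  → end p7, accepted

3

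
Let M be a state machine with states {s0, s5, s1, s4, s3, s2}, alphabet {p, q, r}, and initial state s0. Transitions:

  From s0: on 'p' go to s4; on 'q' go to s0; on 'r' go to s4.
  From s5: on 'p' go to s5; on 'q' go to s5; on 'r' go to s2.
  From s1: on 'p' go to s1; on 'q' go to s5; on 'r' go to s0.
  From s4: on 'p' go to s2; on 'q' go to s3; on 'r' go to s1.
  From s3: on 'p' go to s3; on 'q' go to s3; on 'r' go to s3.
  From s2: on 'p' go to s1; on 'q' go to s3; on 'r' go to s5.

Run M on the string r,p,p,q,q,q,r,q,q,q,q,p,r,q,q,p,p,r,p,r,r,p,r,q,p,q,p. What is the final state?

start at s0
read 'r': s0 → s4
read 'p': s4 → s2
read 'p': s2 → s1
read 'q': s1 → s5
read 'q': s5 → s5
read 'q': s5 → s5
read 'r': s5 → s2
read 'q': s2 → s3
read 'q': s3 → s3
read 'q': s3 → s3
read 'q': s3 → s3
read 'p': s3 → s3
read 'r': s3 → s3
read 'q': s3 → s3
read 'q': s3 → s3
read 'p': s3 → s3
read 'p': s3 → s3
read 'r': s3 → s3
read 'p': s3 → s3
read 'r': s3 → s3
read 'r': s3 → s3
read 'p': s3 → s3
read 'r': s3 → s3
read 'q': s3 → s3
read 'p': s3 → s3
read 'q': s3 → s3
read 'p': s3 → s3

s3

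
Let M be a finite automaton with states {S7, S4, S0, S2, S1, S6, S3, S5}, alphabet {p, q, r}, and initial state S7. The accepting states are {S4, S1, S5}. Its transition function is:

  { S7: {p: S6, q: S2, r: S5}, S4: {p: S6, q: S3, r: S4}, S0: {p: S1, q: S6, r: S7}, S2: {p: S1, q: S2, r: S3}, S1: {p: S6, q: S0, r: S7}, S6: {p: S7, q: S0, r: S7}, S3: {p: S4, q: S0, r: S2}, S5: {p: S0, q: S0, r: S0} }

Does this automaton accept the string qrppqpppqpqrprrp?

start at S7
read 'q': S7 → S2
read 'r': S2 → S3
read 'p': S3 → S4
read 'p': S4 → S6
read 'q': S6 → S0
read 'p': S0 → S1
read 'p': S1 → S6
read 'p': S6 → S7
read 'q': S7 → S2
read 'p': S2 → S1
read 'q': S1 → S0
read 'r': S0 → S7
read 'p': S7 → S6
read 'r': S6 → S7
read 'r': S7 → S5
read 'p': S5 → S0
End state S0 is not accepting.

No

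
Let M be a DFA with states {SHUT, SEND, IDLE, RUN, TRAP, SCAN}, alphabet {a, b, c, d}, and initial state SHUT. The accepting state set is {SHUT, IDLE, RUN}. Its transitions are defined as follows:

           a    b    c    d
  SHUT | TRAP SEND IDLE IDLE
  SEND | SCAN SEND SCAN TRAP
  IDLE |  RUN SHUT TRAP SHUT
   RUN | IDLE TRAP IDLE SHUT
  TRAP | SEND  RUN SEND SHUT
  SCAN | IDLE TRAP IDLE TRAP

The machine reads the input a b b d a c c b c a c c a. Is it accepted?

Trace: SHUT -a-> TRAP -b-> RUN -b-> TRAP -d-> SHUT -a-> TRAP -c-> SEND -c-> SCAN -b-> TRAP -c-> SEND -a-> SCAN -c-> IDLE -c-> TRAP -a-> SEND
End state SEND is not accepting.

No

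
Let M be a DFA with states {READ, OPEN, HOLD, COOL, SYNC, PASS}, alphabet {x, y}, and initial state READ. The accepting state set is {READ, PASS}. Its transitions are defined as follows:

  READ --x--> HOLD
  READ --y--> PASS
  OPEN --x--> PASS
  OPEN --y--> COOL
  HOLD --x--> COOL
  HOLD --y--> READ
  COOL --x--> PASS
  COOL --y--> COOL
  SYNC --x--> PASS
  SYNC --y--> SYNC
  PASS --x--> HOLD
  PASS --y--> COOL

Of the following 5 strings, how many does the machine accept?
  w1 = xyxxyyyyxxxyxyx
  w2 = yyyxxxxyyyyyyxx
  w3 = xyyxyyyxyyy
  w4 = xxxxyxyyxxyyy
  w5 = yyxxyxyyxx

w1: READ → HOLD → READ → HOLD → COOL → COOL → COOL → COOL → COOL → PASS → HOLD → COOL → COOL → PASS → COOL → PASS  → end PASS, accepted
w2: READ → PASS → COOL → COOL → PASS → HOLD → COOL → PASS → COOL → COOL → COOL → COOL → COOL → COOL → PASS → HOLD  → end HOLD, rejected
w3: READ → HOLD → READ → PASS → HOLD → READ → PASS → COOL → PASS → COOL → COOL → COOL  → end COOL, rejected
w4: READ → HOLD → COOL → PASS → HOLD → READ → HOLD → READ → PASS → HOLD → COOL → COOL → COOL → COOL  → end COOL, rejected
w5: READ → PASS → COOL → PASS → HOLD → READ → HOLD → READ → PASS → HOLD → COOL  → end COOL, rejected

1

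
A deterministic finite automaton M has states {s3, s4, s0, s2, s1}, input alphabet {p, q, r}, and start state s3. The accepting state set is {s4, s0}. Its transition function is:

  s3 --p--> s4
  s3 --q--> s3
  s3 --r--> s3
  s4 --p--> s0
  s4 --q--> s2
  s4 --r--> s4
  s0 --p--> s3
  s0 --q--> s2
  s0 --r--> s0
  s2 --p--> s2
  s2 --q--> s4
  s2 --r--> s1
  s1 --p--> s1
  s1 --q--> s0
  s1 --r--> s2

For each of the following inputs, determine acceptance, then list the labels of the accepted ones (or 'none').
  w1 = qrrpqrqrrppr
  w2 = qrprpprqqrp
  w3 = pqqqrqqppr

w1, w2

w1: s3 → s3 → s3 → s3 → s4 → s2 → s1 → s0 → s0 → s0 → s3 → s4 → s4  → end s4, accepted
w2: s3 → s3 → s3 → s4 → s4 → s0 → s3 → s3 → s3 → s3 → s3 → s4  → end s4, accepted
w3: s3 → s4 → s2 → s4 → s2 → s1 → s0 → s2 → s2 → s2 → s1  → end s1, rejected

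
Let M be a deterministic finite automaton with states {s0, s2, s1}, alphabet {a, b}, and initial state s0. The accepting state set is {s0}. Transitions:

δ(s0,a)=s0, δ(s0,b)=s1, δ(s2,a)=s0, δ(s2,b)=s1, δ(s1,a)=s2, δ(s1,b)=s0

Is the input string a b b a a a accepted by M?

Yes

s0 → s0 → s1 → s0 → s0 → s0 → s0
End state s0 is accepting.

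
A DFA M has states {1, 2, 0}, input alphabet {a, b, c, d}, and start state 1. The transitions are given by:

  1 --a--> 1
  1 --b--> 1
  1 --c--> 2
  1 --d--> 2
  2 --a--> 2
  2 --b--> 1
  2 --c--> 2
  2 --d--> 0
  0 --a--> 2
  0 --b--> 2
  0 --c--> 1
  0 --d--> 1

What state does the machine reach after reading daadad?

start at 1
read 'd': 1 → 2
read 'a': 2 → 2
read 'a': 2 → 2
read 'd': 2 → 0
read 'a': 0 → 2
read 'd': 2 → 0

0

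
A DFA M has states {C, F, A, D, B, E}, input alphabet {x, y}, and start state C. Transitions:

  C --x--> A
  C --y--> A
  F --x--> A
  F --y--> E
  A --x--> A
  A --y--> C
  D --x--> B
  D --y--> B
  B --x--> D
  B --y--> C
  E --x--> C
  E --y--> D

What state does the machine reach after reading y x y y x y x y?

C → A → A → C → A → A → C → A → C

C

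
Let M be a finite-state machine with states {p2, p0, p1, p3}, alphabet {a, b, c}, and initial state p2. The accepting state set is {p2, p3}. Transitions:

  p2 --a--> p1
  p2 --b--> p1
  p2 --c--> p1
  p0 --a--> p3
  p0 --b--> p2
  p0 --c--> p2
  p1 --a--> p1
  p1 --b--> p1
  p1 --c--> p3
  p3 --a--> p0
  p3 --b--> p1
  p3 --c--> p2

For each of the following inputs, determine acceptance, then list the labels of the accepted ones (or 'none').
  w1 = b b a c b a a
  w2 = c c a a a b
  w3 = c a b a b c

w2, w3

w1:
  start at p2
  read 'b': p2 → p1
  read 'b': p1 → p1
  read 'a': p1 → p1
  read 'c': p1 → p3
  read 'b': p3 → p1
  read 'a': p1 → p1
  read 'a': p1 → p1
  end p1, rejected
w2:
  start at p2
  read 'c': p2 → p1
  read 'c': p1 → p3
  read 'a': p3 → p0
  read 'a': p0 → p3
  read 'a': p3 → p0
  read 'b': p0 → p2
  end p2, accepted
w3:
  start at p2
  read 'c': p2 → p1
  read 'a': p1 → p1
  read 'b': p1 → p1
  read 'a': p1 → p1
  read 'b': p1 → p1
  read 'c': p1 → p3
  end p3, accepted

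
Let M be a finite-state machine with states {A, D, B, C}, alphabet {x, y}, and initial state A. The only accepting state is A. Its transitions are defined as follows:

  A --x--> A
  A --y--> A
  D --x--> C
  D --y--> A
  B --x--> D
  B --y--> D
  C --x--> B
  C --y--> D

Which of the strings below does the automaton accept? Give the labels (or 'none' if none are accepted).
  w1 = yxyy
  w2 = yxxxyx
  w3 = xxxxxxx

w1: A → A → A → A → A  → end A, accepted
w2: A → A → A → A → A → A → A  → end A, accepted
w3: A → A → A → A → A → A → A → A  → end A, accepted

w1, w2, w3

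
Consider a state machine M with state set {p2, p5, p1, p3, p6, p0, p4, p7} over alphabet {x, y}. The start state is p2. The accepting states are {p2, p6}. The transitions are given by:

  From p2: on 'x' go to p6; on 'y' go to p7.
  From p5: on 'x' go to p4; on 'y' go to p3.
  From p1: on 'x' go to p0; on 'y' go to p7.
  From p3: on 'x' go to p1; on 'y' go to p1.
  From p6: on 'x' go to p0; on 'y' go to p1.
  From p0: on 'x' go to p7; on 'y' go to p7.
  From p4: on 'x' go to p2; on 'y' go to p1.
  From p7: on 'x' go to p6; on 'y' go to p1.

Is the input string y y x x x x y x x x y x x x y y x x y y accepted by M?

No

Trace: p2 -y-> p7 -y-> p1 -x-> p0 -x-> p7 -x-> p6 -x-> p0 -y-> p7 -x-> p6 -x-> p0 -x-> p7 -y-> p1 -x-> p0 -x-> p7 -x-> p6 -y-> p1 -y-> p7 -x-> p6 -x-> p0 -y-> p7 -y-> p1
End state p1 is not accepting.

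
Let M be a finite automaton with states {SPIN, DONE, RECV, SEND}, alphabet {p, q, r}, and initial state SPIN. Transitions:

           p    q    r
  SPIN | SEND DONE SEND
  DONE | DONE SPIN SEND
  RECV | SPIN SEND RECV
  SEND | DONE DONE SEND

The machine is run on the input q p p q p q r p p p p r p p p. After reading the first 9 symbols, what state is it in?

SPIN → DONE → DONE → DONE → SPIN → SEND → DONE → SEND → DONE → DONE
After 9 symbols: DONE.

DONE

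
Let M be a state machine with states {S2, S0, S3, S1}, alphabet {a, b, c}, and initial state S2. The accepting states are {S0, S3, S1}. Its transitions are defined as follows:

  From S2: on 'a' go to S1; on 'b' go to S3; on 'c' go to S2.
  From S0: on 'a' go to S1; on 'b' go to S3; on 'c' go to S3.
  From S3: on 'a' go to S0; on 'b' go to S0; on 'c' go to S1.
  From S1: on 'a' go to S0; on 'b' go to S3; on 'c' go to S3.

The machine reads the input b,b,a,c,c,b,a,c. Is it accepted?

Yes

S2 → S3 → S0 → S1 → S3 → S1 → S3 → S0 → S3
End state S3 is accepting.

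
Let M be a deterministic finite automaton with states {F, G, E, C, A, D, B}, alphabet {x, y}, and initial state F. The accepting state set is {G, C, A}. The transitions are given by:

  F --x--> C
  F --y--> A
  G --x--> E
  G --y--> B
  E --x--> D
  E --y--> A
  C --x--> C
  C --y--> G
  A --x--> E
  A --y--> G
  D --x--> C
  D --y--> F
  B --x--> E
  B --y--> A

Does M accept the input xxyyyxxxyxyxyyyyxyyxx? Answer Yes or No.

No

start at F
read 'x': F → C
read 'x': C → C
read 'y': C → G
read 'y': G → B
read 'y': B → A
read 'x': A → E
read 'x': E → D
read 'x': D → C
read 'y': C → G
read 'x': G → E
read 'y': E → A
read 'x': A → E
read 'y': E → A
read 'y': A → G
read 'y': G → B
read 'y': B → A
read 'x': A → E
read 'y': E → A
read 'y': A → G
read 'x': G → E
read 'x': E → D
End state D is not accepting.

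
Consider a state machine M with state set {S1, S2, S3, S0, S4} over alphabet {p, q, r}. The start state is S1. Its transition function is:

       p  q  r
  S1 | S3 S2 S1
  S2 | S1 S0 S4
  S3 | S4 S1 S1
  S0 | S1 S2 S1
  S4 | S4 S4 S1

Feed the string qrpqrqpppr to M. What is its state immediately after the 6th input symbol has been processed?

S1 → S2 → S4 → S4 → S4 → S1 → S2
After 6 symbols: S2.

S2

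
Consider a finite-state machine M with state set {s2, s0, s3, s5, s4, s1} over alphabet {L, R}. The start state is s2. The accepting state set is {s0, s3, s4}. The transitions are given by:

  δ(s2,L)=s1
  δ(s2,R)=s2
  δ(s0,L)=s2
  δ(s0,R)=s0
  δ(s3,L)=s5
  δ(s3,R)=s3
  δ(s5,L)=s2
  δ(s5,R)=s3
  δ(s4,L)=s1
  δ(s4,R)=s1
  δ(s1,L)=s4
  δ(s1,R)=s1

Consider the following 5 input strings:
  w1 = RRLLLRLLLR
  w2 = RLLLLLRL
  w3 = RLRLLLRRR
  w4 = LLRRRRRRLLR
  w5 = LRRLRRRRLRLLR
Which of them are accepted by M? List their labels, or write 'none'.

w1: Trace: s2 -R-> s2 -R-> s2 -L-> s1 -L-> s4 -L-> s1 -R-> s1 -L-> s4 -L-> s1 -L-> s4 -R-> s1  → end s1, rejected
w2: Trace: s2 -R-> s2 -L-> s1 -L-> s4 -L-> s1 -L-> s4 -L-> s1 -R-> s1 -L-> s4  → end s4, accepted
w3: Trace: s2 -R-> s2 -L-> s1 -R-> s1 -L-> s4 -L-> s1 -L-> s4 -R-> s1 -R-> s1 -R-> s1  → end s1, rejected
w4: Trace: s2 -L-> s1 -L-> s4 -R-> s1 -R-> s1 -R-> s1 -R-> s1 -R-> s1 -R-> s1 -L-> s4 -L-> s1 -R-> s1  → end s1, rejected
w5: Trace: s2 -L-> s1 -R-> s1 -R-> s1 -L-> s4 -R-> s1 -R-> s1 -R-> s1 -R-> s1 -L-> s4 -R-> s1 -L-> s4 -L-> s1 -R-> s1  → end s1, rejected

w2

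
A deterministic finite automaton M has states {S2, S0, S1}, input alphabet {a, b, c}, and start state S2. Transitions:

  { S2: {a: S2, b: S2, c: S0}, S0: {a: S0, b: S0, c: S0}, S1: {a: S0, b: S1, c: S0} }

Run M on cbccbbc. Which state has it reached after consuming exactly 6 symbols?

Trace: S2 -c-> S0 -b-> S0 -c-> S0 -c-> S0 -b-> S0 -b-> S0
After 6 symbols: S0.

S0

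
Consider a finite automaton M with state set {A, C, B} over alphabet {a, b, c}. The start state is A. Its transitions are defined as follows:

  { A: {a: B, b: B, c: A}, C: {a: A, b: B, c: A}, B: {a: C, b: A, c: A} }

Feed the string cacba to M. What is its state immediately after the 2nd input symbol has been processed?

B

Trace: A -c-> A -a-> B
After 2 symbols: B.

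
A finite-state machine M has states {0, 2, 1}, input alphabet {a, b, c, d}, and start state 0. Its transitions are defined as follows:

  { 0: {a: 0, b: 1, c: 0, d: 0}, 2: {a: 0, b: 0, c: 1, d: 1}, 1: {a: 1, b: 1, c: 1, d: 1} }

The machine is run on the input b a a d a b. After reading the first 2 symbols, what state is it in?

0 → 1 → 1
After 2 symbols: 1.

1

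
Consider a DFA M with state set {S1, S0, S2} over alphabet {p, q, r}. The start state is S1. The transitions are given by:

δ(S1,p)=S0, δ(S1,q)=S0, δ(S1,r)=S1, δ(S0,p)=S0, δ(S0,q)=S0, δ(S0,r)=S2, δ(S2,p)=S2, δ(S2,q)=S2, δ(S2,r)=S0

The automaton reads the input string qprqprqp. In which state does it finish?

S0

start at S1
read 'q': S1 → S0
read 'p': S0 → S0
read 'r': S0 → S2
read 'q': S2 → S2
read 'p': S2 → S2
read 'r': S2 → S0
read 'q': S0 → S0
read 'p': S0 → S0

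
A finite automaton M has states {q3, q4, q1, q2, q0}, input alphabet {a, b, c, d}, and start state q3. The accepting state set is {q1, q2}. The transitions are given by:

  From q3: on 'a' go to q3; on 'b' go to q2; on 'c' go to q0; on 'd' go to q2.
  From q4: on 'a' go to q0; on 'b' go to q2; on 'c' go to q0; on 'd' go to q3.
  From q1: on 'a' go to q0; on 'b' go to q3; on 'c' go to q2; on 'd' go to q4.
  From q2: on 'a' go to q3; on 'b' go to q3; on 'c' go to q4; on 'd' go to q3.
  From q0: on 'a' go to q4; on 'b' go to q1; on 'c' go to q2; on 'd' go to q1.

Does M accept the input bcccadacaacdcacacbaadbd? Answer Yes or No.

q3 → q2 → q4 → q0 → q2 → q3 → q2 → q3 → q0 → q4 → q0 → q2 → q3 → q0 → q4 → q0 → q4 → q0 → q1 → q0 → q4 → q3 → q2 → q3
End state q3 is not accepting.

No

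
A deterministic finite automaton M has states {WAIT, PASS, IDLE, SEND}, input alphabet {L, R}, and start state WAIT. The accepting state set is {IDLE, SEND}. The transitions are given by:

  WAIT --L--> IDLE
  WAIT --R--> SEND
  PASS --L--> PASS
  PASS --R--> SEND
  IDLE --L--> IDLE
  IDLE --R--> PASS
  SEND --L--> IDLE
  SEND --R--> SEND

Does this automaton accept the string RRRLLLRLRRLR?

No

Trace: WAIT -R-> SEND -R-> SEND -R-> SEND -L-> IDLE -L-> IDLE -L-> IDLE -R-> PASS -L-> PASS -R-> SEND -R-> SEND -L-> IDLE -R-> PASS
End state PASS is not accepting.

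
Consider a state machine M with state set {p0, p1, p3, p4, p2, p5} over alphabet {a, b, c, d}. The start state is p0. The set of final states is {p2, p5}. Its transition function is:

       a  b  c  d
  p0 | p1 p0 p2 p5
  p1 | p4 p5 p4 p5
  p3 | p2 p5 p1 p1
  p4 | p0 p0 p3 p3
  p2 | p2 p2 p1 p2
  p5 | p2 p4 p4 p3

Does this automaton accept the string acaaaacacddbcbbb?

No

p0 → p1 → p4 → p0 → p1 → p4 → p0 → p2 → p2 → p1 → p5 → p3 → p5 → p4 → p0 → p0 → p0
End state p0 is not accepting.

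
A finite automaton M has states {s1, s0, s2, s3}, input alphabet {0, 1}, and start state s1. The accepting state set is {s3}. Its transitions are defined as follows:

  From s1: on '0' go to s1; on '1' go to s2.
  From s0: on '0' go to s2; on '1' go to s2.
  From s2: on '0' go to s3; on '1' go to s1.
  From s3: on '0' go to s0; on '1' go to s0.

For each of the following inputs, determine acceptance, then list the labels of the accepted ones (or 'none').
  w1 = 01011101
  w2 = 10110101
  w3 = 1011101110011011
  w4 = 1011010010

none

w1: Trace: s1 -0-> s1 -1-> s2 -0-> s3 -1-> s0 -1-> s2 -1-> s1 -0-> s1 -1-> s2  → end s2, rejected
w2: Trace: s1 -1-> s2 -0-> s3 -1-> s0 -1-> s2 -0-> s3 -1-> s0 -0-> s2 -1-> s1  → end s1, rejected
w3: Trace: s1 -1-> s2 -0-> s3 -1-> s0 -1-> s2 -1-> s1 -0-> s1 -1-> s2 -1-> s1 -1-> s2 -0-> s3 -0-> s0 -1-> s2 -1-> s1 -0-> s1 -1-> s2 -1-> s1  → end s1, rejected
w4: Trace: s1 -1-> s2 -0-> s3 -1-> s0 -1-> s2 -0-> s3 -1-> s0 -0-> s2 -0-> s3 -1-> s0 -0-> s2  → end s2, rejected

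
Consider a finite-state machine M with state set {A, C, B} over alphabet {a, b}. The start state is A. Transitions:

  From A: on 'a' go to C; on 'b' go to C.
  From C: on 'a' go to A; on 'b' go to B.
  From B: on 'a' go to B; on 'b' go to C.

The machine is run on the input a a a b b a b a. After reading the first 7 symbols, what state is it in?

C

start at A
read 'a': A → C
read 'a': C → A
read 'a': A → C
read 'b': C → B
read 'b': B → C
read 'a': C → A
read 'b': A → C
After 7 symbols: C.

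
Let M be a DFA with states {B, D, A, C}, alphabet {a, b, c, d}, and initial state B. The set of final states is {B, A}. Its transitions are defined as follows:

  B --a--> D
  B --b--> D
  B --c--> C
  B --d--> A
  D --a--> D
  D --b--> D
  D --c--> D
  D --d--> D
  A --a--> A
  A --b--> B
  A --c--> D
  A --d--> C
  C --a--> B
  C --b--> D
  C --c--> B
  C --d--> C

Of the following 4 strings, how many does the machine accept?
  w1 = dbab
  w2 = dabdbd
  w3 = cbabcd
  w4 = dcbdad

1

w1: B → A → B → D → D  → end D, rejected
w2: B → A → A → B → A → B → A  → end A, accepted
w3: B → C → D → D → D → D → D  → end D, rejected
w4: B → A → D → D → D → D → D  → end D, rejected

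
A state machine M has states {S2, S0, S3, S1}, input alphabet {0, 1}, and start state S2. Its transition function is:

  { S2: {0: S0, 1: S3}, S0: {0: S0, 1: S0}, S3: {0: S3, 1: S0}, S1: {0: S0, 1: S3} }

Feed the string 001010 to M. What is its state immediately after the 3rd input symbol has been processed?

Trace: S2 -0-> S0 -0-> S0 -1-> S0
After 3 symbols: S0.

S0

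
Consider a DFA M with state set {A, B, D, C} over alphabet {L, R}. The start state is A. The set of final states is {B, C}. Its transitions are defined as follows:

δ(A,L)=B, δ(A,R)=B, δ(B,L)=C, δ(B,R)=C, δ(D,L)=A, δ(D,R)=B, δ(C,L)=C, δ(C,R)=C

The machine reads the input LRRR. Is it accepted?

Yes

start at A
read 'L': A → B
read 'R': B → C
read 'R': C → C
read 'R': C → C
End state C is accepting.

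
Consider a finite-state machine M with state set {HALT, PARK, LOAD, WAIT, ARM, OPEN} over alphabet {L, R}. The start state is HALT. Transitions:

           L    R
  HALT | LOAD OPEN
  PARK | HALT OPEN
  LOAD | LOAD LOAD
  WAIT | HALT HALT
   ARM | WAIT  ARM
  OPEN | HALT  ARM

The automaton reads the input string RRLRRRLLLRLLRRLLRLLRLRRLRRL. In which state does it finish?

HALT → OPEN → ARM → WAIT → HALT → OPEN → ARM → WAIT → HALT → LOAD → LOAD → LOAD → LOAD → LOAD → LOAD → LOAD → LOAD → LOAD → LOAD → LOAD → LOAD → LOAD → LOAD → LOAD → LOAD → LOAD → LOAD → LOAD

LOAD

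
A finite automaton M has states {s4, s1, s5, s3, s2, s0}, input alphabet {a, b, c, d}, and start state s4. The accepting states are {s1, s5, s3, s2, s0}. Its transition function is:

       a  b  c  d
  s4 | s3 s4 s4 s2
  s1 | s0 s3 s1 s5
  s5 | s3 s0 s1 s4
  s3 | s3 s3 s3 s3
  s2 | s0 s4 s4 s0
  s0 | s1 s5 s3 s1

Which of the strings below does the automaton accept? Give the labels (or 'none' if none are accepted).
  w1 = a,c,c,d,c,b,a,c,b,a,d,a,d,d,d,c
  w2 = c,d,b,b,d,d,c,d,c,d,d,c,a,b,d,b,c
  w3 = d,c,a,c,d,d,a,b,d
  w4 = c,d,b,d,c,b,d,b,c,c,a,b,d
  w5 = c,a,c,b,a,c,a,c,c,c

w1, w2, w3, w4, w5

w1: Trace: s4 -a-> s3 -c-> s3 -c-> s3 -d-> s3 -c-> s3 -b-> s3 -a-> s3 -c-> s3 -b-> s3 -a-> s3 -d-> s3 -a-> s3 -d-> s3 -d-> s3 -d-> s3 -c-> s3  → end s3, accepted
w2: Trace: s4 -c-> s4 -d-> s2 -b-> s4 -b-> s4 -d-> s2 -d-> s0 -c-> s3 -d-> s3 -c-> s3 -d-> s3 -d-> s3 -c-> s3 -a-> s3 -b-> s3 -d-> s3 -b-> s3 -c-> s3  → end s3, accepted
w3: Trace: s4 -d-> s2 -c-> s4 -a-> s3 -c-> s3 -d-> s3 -d-> s3 -a-> s3 -b-> s3 -d-> s3  → end s3, accepted
w4: Trace: s4 -c-> s4 -d-> s2 -b-> s4 -d-> s2 -c-> s4 -b-> s4 -d-> s2 -b-> s4 -c-> s4 -c-> s4 -a-> s3 -b-> s3 -d-> s3  → end s3, accepted
w5: Trace: s4 -c-> s4 -a-> s3 -c-> s3 -b-> s3 -a-> s3 -c-> s3 -a-> s3 -c-> s3 -c-> s3 -c-> s3  → end s3, accepted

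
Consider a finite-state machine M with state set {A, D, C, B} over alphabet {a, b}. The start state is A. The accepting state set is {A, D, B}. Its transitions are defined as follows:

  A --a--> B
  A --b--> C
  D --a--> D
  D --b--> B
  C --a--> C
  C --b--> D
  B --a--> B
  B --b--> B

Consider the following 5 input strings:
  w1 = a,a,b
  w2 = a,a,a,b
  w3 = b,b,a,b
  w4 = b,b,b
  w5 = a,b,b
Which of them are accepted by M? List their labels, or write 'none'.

w1, w2, w3, w4, w5

w1:
  start at A
  read 'a': A → B
  read 'a': B → B
  read 'b': B → B
  end B, accepted
w2:
  start at A
  read 'a': A → B
  read 'a': B → B
  read 'a': B → B
  read 'b': B → B
  end B, accepted
w3:
  start at A
  read 'b': A → C
  read 'b': C → D
  read 'a': D → D
  read 'b': D → B
  end B, accepted
w4:
  start at A
  read 'b': A → C
  read 'b': C → D
  read 'b': D → B
  end B, accepted
w5:
  start at A
  read 'a': A → B
  read 'b': B → B
  read 'b': B → B
  end B, accepted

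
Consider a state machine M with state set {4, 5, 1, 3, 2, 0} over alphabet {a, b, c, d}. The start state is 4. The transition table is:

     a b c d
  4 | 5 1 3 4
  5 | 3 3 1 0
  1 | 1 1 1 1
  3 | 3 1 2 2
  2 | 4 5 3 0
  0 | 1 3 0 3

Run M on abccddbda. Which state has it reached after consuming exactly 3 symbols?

2

Trace: 4 -a-> 5 -b-> 3 -c-> 2
After 3 symbols: 2.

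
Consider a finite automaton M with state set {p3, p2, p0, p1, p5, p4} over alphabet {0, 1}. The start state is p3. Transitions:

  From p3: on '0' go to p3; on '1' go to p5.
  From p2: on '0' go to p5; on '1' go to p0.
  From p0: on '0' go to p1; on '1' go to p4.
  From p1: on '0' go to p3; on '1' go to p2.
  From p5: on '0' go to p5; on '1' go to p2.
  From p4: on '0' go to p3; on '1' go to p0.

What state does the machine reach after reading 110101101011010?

Trace: p3 -1-> p5 -1-> p2 -0-> p5 -1-> p2 -0-> p5 -1-> p2 -1-> p0 -0-> p1 -1-> p2 -0-> p5 -1-> p2 -1-> p0 -0-> p1 -1-> p2 -0-> p5

p5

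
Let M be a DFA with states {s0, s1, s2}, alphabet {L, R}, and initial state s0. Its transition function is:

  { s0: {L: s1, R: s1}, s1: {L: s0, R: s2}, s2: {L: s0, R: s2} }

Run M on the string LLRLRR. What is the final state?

s2

start at s0
read 'L': s0 → s1
read 'L': s1 → s0
read 'R': s0 → s1
read 'L': s1 → s0
read 'R': s0 → s1
read 'R': s1 → s2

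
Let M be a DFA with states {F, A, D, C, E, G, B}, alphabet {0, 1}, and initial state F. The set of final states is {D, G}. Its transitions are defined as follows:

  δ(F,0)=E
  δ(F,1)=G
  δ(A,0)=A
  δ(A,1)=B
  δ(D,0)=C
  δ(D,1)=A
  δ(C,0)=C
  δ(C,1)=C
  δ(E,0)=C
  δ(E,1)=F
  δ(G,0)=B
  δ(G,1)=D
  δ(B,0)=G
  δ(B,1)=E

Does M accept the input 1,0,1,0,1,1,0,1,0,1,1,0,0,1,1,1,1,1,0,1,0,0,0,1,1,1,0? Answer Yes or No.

start at F
read '1': F → G
read '0': G → B
read '1': B → E
read '0': E → C
read '1': C → C
read '1': C → C
read '0': C → C
read '1': C → C
read '0': C → C
read '1': C → C
read '1': C → C
read '0': C → C
read '0': C → C
read '1': C → C
read '1': C → C
read '1': C → C
read '1': C → C
read '1': C → C
read '0': C → C
read '1': C → C
read '0': C → C
read '0': C → C
read '0': C → C
read '1': C → C
read '1': C → C
read '1': C → C
read '0': C → C
End state C is not accepting.

No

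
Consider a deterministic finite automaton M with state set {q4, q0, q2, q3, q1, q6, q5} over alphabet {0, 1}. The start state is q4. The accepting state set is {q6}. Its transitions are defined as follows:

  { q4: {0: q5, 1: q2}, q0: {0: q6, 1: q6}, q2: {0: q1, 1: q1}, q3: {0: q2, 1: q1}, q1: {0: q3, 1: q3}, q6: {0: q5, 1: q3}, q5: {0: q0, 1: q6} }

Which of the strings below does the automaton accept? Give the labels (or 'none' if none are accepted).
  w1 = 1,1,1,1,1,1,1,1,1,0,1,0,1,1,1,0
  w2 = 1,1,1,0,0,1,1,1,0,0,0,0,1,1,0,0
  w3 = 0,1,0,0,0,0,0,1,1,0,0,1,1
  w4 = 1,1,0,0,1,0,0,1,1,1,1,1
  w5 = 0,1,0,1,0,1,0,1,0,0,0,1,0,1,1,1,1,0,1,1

w1: Trace: q4 -1-> q2 -1-> q1 -1-> q3 -1-> q1 -1-> q3 -1-> q1 -1-> q3 -1-> q1 -1-> q3 -0-> q2 -1-> q1 -0-> q3 -1-> q1 -1-> q3 -1-> q1 -0-> q3  → end q3, rejected
w2: Trace: q4 -1-> q2 -1-> q1 -1-> q3 -0-> q2 -0-> q1 -1-> q3 -1-> q1 -1-> q3 -0-> q2 -0-> q1 -0-> q3 -0-> q2 -1-> q1 -1-> q3 -0-> q2 -0-> q1  → end q1, rejected
w3: Trace: q4 -0-> q5 -1-> q6 -0-> q5 -0-> q0 -0-> q6 -0-> q5 -0-> q0 -1-> q6 -1-> q3 -0-> q2 -0-> q1 -1-> q3 -1-> q1  → end q1, rejected
w4: Trace: q4 -1-> q2 -1-> q1 -0-> q3 -0-> q2 -1-> q1 -0-> q3 -0-> q2 -1-> q1 -1-> q3 -1-> q1 -1-> q3 -1-> q1  → end q1, rejected
w5: Trace: q4 -0-> q5 -1-> q6 -0-> q5 -1-> q6 -0-> q5 -1-> q6 -0-> q5 -1-> q6 -0-> q5 -0-> q0 -0-> q6 -1-> q3 -0-> q2 -1-> q1 -1-> q3 -1-> q1 -1-> q3 -0-> q2 -1-> q1 -1-> q3  → end q3, rejected

none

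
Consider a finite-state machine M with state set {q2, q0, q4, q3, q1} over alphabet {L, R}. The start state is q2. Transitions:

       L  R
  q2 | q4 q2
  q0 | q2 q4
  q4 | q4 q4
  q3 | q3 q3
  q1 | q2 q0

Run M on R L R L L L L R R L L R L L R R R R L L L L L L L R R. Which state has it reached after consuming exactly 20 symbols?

q4

Trace: q2 -R-> q2 -L-> q4 -R-> q4 -L-> q4 -L-> q4 -L-> q4 -L-> q4 -R-> q4 -R-> q4 -L-> q4 -L-> q4 -R-> q4 -L-> q4 -L-> q4 -R-> q4 -R-> q4 -R-> q4 -R-> q4 -L-> q4 -L-> q4
After 20 symbols: q4.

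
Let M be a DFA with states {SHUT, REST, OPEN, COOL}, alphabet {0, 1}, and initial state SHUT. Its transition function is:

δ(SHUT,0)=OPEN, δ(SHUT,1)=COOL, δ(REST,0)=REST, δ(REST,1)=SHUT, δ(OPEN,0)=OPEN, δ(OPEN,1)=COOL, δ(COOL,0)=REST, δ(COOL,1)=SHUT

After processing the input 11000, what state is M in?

OPEN

SHUT → COOL → SHUT → OPEN → OPEN → OPEN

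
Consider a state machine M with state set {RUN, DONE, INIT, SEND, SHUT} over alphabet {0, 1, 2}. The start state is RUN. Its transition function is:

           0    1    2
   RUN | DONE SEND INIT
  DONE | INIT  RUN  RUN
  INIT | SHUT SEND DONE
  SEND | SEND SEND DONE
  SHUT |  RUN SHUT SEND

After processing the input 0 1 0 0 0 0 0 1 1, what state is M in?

start at RUN
read '0': RUN → DONE
read '1': DONE → RUN
read '0': RUN → DONE
read '0': DONE → INIT
read '0': INIT → SHUT
read '0': SHUT → RUN
read '0': RUN → DONE
read '1': DONE → RUN
read '1': RUN → SEND

SEND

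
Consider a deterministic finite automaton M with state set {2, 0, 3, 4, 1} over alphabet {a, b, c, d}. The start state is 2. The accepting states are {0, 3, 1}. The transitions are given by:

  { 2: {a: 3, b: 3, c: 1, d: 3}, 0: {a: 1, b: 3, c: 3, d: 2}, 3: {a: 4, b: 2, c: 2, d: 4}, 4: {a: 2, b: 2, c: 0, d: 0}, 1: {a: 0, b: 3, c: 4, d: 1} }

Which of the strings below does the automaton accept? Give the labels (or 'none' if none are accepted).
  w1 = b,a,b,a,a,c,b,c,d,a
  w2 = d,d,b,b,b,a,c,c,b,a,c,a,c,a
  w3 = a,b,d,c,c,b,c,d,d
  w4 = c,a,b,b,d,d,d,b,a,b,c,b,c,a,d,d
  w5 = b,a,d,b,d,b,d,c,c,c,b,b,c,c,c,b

w4

w1: Trace: 2 -b-> 3 -a-> 4 -b-> 2 -a-> 3 -a-> 4 -c-> 0 -b-> 3 -c-> 2 -d-> 3 -a-> 4  → end 4, rejected
w2: Trace: 2 -d-> 3 -d-> 4 -b-> 2 -b-> 3 -b-> 2 -a-> 3 -c-> 2 -c-> 1 -b-> 3 -a-> 4 -c-> 0 -a-> 1 -c-> 4 -a-> 2  → end 2, rejected
w3: Trace: 2 -a-> 3 -b-> 2 -d-> 3 -c-> 2 -c-> 1 -b-> 3 -c-> 2 -d-> 3 -d-> 4  → end 4, rejected
w4: Trace: 2 -c-> 1 -a-> 0 -b-> 3 -b-> 2 -d-> 3 -d-> 4 -d-> 0 -b-> 3 -a-> 4 -b-> 2 -c-> 1 -b-> 3 -c-> 2 -a-> 3 -d-> 4 -d-> 0  → end 0, accepted
w5: Trace: 2 -b-> 3 -a-> 4 -d-> 0 -b-> 3 -d-> 4 -b-> 2 -d-> 3 -c-> 2 -c-> 1 -c-> 4 -b-> 2 -b-> 3 -c-> 2 -c-> 1 -c-> 4 -b-> 2  → end 2, rejected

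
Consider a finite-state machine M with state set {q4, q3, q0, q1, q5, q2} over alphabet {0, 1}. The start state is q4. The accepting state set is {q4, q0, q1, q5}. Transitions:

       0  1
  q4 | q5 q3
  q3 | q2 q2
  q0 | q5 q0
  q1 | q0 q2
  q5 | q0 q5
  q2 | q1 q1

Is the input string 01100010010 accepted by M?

Yes

start at q4
read '0': q4 → q5
read '1': q5 → q5
read '1': q5 → q5
read '0': q5 → q0
read '0': q0 → q5
read '0': q5 → q0
read '1': q0 → q0
read '0': q0 → q5
read '0': q5 → q0
read '1': q0 → q0
read '0': q0 → q5
End state q5 is accepting.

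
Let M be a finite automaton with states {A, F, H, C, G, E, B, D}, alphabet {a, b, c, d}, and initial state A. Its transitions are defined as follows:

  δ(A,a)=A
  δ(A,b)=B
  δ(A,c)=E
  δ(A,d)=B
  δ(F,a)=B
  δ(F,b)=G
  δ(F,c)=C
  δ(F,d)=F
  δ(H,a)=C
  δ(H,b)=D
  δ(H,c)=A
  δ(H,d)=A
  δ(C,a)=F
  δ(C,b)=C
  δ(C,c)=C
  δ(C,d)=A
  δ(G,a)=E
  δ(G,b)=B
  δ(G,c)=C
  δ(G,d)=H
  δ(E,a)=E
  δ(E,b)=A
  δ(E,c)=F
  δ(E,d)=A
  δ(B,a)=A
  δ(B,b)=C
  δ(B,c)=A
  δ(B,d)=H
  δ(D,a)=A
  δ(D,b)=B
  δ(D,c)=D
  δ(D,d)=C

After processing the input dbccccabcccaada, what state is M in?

Trace: A -d-> B -b-> C -c-> C -c-> C -c-> C -c-> C -a-> F -b-> G -c-> C -c-> C -c-> C -a-> F -a-> B -d-> H -a-> C

C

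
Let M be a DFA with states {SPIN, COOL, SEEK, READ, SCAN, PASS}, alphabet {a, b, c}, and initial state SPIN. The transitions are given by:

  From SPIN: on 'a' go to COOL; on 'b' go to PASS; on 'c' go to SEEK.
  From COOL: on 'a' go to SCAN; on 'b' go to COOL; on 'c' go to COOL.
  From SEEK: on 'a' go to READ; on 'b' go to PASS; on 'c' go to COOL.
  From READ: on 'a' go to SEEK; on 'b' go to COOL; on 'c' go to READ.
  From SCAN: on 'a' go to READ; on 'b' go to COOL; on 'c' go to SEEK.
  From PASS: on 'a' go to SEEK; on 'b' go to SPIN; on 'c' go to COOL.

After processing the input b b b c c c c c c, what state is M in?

COOL

Trace: SPIN -b-> PASS -b-> SPIN -b-> PASS -c-> COOL -c-> COOL -c-> COOL -c-> COOL -c-> COOL -c-> COOL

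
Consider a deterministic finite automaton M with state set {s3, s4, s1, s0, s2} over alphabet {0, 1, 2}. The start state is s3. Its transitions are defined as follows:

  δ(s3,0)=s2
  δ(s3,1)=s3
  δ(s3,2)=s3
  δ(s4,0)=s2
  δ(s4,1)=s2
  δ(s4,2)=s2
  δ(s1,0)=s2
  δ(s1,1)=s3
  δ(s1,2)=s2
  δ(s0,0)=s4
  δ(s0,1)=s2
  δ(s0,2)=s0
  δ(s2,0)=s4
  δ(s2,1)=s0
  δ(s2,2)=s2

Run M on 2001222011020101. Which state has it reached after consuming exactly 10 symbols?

s0

start at s3
read '2': s3 → s3
read '0': s3 → s2
read '0': s2 → s4
read '1': s4 → s2
read '2': s2 → s2
read '2': s2 → s2
read '2': s2 → s2
read '0': s2 → s4
read '1': s4 → s2
read '1': s2 → s0
After 10 symbols: s0.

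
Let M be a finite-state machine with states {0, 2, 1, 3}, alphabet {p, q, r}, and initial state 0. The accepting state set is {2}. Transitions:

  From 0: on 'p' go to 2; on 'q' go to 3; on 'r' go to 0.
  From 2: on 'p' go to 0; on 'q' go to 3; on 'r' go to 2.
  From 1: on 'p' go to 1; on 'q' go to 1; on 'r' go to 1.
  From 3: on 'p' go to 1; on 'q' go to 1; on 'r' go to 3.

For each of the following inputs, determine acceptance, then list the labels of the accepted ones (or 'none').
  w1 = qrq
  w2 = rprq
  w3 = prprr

w1: Trace: 0 -q-> 3 -r-> 3 -q-> 1  → end 1, rejected
w2: Trace: 0 -r-> 0 -p-> 2 -r-> 2 -q-> 3  → end 3, rejected
w3: Trace: 0 -p-> 2 -r-> 2 -p-> 0 -r-> 0 -r-> 0  → end 0, rejected

none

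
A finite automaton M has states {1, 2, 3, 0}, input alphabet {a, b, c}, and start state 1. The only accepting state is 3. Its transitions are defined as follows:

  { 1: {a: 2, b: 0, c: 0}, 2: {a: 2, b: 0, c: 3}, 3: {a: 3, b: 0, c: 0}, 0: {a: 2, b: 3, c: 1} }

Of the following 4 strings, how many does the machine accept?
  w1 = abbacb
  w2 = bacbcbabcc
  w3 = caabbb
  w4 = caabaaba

1

w1: 1 → 2 → 0 → 3 → 3 → 0 → 3  → end 3, accepted
w2: 1 → 0 → 2 → 3 → 0 → 1 → 0 → 2 → 0 → 1 → 0  → end 0, rejected
w3: 1 → 0 → 2 → 2 → 0 → 3 → 0  → end 0, rejected
w4: 1 → 0 → 2 → 2 → 0 → 2 → 2 → 0 → 2  → end 2, rejected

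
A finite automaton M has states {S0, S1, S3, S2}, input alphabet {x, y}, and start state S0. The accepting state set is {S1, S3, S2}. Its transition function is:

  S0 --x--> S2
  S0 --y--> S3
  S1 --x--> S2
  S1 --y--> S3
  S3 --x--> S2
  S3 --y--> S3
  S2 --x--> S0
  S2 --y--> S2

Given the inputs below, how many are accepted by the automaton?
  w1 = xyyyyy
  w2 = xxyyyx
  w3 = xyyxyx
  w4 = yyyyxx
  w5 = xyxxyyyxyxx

3

w1:
  start at S0
  read 'x': S0 → S2
  read 'y': S2 → S2
  read 'y': S2 → S2
  read 'y': S2 → S2
  read 'y': S2 → S2
  read 'y': S2 → S2
  end S2, accepted
w2:
  start at S0
  read 'x': S0 → S2
  read 'x': S2 → S0
  read 'y': S0 → S3
  read 'y': S3 → S3
  read 'y': S3 → S3
  read 'x': S3 → S2
  end S2, accepted
w3:
  start at S0
  read 'x': S0 → S2
  read 'y': S2 → S2
  read 'y': S2 → S2
  read 'x': S2 → S0
  read 'y': S0 → S3
  read 'x': S3 → S2
  end S2, accepted
w4:
  start at S0
  read 'y': S0 → S3
  read 'y': S3 → S3
  read 'y': S3 → S3
  read 'y': S3 → S3
  read 'x': S3 → S2
  read 'x': S2 → S0
  end S0, rejected
w5:
  start at S0
  read 'x': S0 → S2
  read 'y': S2 → S2
  read 'x': S2 → S0
  read 'x': S0 → S2
  read 'y': S2 → S2
  read 'y': S2 → S2
  read 'y': S2 → S2
  read 'x': S2 → S0
  read 'y': S0 → S3
  read 'x': S3 → S2
  read 'x': S2 → S0
  end S0, rejected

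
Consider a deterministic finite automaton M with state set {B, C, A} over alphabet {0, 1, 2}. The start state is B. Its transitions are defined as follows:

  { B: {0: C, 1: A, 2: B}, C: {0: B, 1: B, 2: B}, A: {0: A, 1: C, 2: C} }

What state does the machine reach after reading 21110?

C

B → B → A → C → B → C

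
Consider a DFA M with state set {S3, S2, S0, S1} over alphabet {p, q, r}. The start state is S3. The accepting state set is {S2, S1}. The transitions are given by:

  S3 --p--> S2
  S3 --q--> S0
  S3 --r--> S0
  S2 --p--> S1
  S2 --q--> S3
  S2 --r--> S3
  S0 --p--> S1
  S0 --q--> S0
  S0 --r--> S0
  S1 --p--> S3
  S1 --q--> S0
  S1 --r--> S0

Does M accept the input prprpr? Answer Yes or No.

S3 → S2 → S3 → S2 → S3 → S2 → S3
End state S3 is not accepting.

No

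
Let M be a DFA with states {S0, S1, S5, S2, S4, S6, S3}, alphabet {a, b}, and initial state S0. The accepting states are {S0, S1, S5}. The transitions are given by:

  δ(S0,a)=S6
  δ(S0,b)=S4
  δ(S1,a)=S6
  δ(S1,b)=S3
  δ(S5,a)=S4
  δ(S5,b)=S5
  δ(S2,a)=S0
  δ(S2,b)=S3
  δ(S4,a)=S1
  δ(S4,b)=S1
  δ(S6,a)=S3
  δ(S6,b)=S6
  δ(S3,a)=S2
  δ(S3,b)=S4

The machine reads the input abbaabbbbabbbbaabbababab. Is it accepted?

No

Trace: S0 -a-> S6 -b-> S6 -b-> S6 -a-> S3 -a-> S2 -b-> S3 -b-> S4 -b-> S1 -b-> S3 -a-> S2 -b-> S3 -b-> S4 -b-> S1 -b-> S3 -a-> S2 -a-> S0 -b-> S4 -b-> S1 -a-> S6 -b-> S6 -a-> S3 -b-> S4 -a-> S1 -b-> S3
End state S3 is not accepting.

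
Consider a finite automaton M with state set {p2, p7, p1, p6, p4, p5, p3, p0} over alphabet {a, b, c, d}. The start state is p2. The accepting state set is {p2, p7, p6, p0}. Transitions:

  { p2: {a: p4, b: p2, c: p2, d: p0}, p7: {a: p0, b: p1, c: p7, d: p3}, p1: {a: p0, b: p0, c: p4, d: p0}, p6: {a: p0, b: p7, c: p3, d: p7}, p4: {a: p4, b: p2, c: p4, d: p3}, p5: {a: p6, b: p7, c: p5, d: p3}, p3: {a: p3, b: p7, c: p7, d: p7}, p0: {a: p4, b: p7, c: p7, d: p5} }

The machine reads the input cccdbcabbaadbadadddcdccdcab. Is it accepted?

Trace: p2 -c-> p2 -c-> p2 -c-> p2 -d-> p0 -b-> p7 -c-> p7 -a-> p0 -b-> p7 -b-> p1 -a-> p0 -a-> p4 -d-> p3 -b-> p7 -a-> p0 -d-> p5 -a-> p6 -d-> p7 -d-> p3 -d-> p7 -c-> p7 -d-> p3 -c-> p7 -c-> p7 -d-> p3 -c-> p7 -a-> p0 -b-> p7
End state p7 is accepting.

Yes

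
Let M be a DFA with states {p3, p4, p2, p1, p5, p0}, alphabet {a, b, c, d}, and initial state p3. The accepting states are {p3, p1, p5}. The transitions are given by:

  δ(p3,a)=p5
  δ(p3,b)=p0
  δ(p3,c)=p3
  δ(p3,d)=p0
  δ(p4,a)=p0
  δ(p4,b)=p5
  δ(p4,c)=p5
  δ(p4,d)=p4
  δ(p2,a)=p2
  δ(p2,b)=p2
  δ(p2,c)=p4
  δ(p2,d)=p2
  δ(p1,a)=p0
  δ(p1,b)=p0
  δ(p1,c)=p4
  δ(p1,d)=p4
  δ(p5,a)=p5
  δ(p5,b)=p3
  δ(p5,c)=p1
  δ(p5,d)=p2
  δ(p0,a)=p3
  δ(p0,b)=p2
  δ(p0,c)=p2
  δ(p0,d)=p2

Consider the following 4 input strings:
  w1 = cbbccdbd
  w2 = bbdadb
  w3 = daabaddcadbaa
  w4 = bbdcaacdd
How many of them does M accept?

0

w1: p3 → p3 → p0 → p2 → p4 → p5 → p2 → p2 → p2  → end p2, rejected
w2: p3 → p0 → p2 → p2 → p2 → p2 → p2  → end p2, rejected
w3: p3 → p0 → p3 → p5 → p3 → p5 → p2 → p2 → p4 → p0 → p2 → p2 → p2 → p2  → end p2, rejected
w4: p3 → p0 → p2 → p2 → p4 → p0 → p3 → p3 → p0 → p2  → end p2, rejected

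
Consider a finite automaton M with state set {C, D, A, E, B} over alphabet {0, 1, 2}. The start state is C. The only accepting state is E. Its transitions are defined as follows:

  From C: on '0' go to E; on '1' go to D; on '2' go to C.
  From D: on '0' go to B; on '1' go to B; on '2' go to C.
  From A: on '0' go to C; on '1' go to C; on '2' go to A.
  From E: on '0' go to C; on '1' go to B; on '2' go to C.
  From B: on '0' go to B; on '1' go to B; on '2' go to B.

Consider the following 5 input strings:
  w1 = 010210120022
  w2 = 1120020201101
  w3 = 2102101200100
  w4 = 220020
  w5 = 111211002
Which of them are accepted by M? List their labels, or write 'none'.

w4

w1:
  start at C
  read '0': C → E
  read '1': E → B
  read '0': B → B
  read '2': B → B
  read '1': B → B
  read '0': B → B
  read '1': B → B
  read '2': B → B
  read '0': B → B
  read '0': B → B
  read '2': B → B
  read '2': B → B
  end B, rejected
w2:
  start at C
  read '1': C → D
  read '1': D → B
  read '2': B → B
  read '0': B → B
  read '0': B → B
  read '2': B → B
  read '0': B → B
  read '2': B → B
  read '0': B → B
  read '1': B → B
  read '1': B → B
  read '0': B → B
  read '1': B → B
  end B, rejected
w3:
  start at C
  read '2': C → C
  read '1': C → D
  read '0': D → B
  read '2': B → B
  read '1': B → B
  read '0': B → B
  read '1': B → B
  read '2': B → B
  read '0': B → B
  read '0': B → B
  read '1': B → B
  read '0': B → B
  read '0': B → B
  end B, rejected
w4:
  start at C
  read '2': C → C
  read '2': C → C
  read '0': C → E
  read '0': E → C
  read '2': C → C
  read '0': C → E
  end E, accepted
w5:
  start at C
  read '1': C → D
  read '1': D → B
  read '1': B → B
  read '2': B → B
  read '1': B → B
  read '1': B → B
  read '0': B → B
  read '0': B → B
  read '2': B → B
  end B, rejected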